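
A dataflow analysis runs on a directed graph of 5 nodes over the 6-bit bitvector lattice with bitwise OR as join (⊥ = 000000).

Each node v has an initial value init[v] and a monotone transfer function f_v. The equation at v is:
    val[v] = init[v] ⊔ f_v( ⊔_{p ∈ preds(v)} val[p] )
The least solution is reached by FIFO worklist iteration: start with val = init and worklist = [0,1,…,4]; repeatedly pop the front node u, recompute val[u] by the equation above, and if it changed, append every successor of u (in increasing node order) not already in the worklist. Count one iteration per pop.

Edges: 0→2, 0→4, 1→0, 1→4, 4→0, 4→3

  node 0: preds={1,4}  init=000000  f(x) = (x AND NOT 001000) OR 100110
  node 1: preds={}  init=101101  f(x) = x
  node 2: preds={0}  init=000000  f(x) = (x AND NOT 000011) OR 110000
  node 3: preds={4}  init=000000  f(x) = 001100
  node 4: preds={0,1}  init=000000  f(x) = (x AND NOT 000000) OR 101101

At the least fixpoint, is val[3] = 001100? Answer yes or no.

Worklist (7 pops):
  #1 pop 0: in=101101 → 100111 (was 000000); enqueue []
  #2 pop 1: in=000000 → 101101 (no change)
  #3 pop 2: in=100111 → 110100 (was 000000); enqueue []
  #4 pop 3: in=000000 → 001100 (was 000000); enqueue []
  #5 pop 4: in=101111 → 101111 (was 000000); enqueue [0,3]
  #6 pop 0: in=101111 → 100111 (no change)
  #7 pop 3: in=101111 → 001100 (no change)

Fixpoint:
  val[0] = 100111
  val[1] = 101101
  val[2] = 110100
  val[3] = 001100
  val[4] = 101111

yes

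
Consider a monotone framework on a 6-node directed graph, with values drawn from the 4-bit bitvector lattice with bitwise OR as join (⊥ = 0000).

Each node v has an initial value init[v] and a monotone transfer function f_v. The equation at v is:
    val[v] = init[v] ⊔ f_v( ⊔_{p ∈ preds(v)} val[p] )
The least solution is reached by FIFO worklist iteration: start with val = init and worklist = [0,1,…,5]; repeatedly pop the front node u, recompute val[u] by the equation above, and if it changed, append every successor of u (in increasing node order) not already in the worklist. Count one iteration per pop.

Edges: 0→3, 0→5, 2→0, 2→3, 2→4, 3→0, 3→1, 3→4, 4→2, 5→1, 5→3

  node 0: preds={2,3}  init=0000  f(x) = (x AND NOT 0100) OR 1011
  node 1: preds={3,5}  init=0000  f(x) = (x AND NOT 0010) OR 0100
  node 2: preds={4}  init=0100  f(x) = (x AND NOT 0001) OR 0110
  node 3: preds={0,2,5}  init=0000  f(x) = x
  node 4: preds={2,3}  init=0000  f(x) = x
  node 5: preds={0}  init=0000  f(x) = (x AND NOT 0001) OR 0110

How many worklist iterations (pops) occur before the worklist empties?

Worklist (12 pops):
  #1 pop 0: in=0100 → 1011 (was 0000); enqueue []
  #2 pop 1: in=0000 → 0100 (was 0000); enqueue []
  #3 pop 2: in=0000 → 0110 (was 0100); enqueue [0]
  #4 pop 3: in=1111 → 1111 (was 0000); enqueue [1]
  #5 pop 4: in=1111 → 1111 (was 0000); enqueue [2]
  #6 pop 5: in=1011 → 1110 (was 0000); enqueue [3]
  #7 pop 0: in=1111 → 1011 (no change)
  #8 pop 1: in=1111 → 1101 (was 0100); enqueue []
  #9 pop 2: in=1111 → 1110 (was 0110); enqueue [0,4]
  #10 pop 3: in=1111 → 1111 (no change)
  #11 pop 0: in=1111 → 1011 (no change)
  #12 pop 4: in=1111 → 1111 (no change)

Fixpoint:
  val[0] = 1011
  val[1] = 1101
  val[2] = 1110
  val[3] = 1111
  val[4] = 1111
  val[5] = 1110

12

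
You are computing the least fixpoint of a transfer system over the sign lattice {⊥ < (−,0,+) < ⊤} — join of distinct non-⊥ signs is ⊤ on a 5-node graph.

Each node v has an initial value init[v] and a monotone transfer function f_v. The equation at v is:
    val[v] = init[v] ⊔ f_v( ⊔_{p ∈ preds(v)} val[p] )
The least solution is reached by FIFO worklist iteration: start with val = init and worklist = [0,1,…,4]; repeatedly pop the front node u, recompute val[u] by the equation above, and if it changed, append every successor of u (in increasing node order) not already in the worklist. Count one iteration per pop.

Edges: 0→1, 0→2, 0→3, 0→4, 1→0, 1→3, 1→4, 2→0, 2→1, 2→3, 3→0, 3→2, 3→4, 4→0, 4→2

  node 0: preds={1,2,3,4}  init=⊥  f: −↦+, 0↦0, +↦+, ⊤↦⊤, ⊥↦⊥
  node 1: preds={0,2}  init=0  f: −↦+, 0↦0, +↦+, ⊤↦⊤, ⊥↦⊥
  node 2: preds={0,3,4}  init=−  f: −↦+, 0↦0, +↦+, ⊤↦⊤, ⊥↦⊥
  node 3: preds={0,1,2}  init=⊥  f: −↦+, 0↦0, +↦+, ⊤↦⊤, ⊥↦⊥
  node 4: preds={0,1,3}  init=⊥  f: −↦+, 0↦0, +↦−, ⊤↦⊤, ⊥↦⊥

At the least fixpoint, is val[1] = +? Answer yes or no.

Trace (8 dequeues):
  [1] u=0 | in ⊤ | out ⊤ | prev ⊥ | push {}
  [2] u=1 | in ⊤ | out ⊤ | prev 0 | push {0}
  [3] u=2 | in ⊤ | out ⊤ | prev − | push {1}
  [4] u=3 | in ⊤ | out ⊤ | prev ⊥ | push {2}
  [5] u=4 | in ⊤ | out ⊤ | prev ⊥ | push {}
  [6] u=0 | in ⊤ | out ⊤ | ==
  [7] u=1 | in ⊤ | out ⊤ | ==
  [8] u=2 | in ⊤ | out ⊤ | ==

Converged values:
  [0] ⊤
  [1] ⊤
  [2] ⊤
  [3] ⊤
  [4] ⊤

no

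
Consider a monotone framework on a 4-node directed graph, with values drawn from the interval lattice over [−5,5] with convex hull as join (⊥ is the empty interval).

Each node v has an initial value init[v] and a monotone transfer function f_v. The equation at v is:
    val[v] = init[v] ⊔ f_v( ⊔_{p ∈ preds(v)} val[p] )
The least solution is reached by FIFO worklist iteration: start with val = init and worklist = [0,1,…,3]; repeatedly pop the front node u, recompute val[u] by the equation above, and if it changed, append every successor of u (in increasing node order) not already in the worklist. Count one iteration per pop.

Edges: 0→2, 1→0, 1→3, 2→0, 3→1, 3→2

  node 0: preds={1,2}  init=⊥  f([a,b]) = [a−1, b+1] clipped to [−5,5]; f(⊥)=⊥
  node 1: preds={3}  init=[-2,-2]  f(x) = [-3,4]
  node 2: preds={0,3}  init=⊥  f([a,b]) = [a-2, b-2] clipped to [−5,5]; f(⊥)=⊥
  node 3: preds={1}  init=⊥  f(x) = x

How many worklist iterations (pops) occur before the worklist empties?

Iteration log — 8 steps:
  step 1. node 0  ⊔preds=[-2,-2]  new=[-3,-1]  old=⊥  +wl: 
  step 2. node 1  ⊔preds=⊥  new=[-3,4]  old=[-2,-2]  +wl: 0
  step 3. node 2  ⊔preds=[-3,-1]  new=[-5,-3]  old=⊥  +wl: 
  step 4. node 3  ⊔preds=[-3,4]  new=[-3,4]  old=⊥  +wl: 1,2
  step 5. node 0  ⊔preds=[-5,4]  new=[-5,5]  old=[-3,-1]  +wl: 
  step 6. node 1  ⊔preds=[-3,4]  new=[-3,4]  stable
  step 7. node 2  ⊔preds=[-5,5]  new=[-5,3]  old=[-5,-3]  +wl: 0
  step 8. node 0  ⊔preds=[-5,4]  new=[-5,5]  stable

Least fixpoint reached:
  node 0: [-5,5]
  node 1: [-3,4]
  node 2: [-5,3]
  node 3: [-3,4]

8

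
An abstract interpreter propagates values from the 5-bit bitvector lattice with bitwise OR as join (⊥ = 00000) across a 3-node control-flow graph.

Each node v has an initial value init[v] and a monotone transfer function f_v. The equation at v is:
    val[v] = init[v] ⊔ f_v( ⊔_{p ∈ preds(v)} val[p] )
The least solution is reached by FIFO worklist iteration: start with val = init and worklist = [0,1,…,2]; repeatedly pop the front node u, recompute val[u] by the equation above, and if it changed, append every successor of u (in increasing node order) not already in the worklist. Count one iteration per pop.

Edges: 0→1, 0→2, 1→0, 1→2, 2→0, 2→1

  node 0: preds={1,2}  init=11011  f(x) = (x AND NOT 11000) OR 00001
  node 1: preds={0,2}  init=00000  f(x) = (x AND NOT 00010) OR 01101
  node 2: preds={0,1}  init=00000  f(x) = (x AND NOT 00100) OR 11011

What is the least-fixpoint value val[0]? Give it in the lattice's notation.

Trace (6 dequeues):
  [1] u=0 | in 00000 | out 11011 | ==
  [2] u=1 | in 11011 | out 11101 | prev 00000 | push {0}
  [3] u=2 | in 11111 | out 11011 | prev 00000 | push {1}
  [4] u=0 | in 11111 | out 11111 | prev 11011 | push {2}
  [5] u=1 | in 11111 | out 11101 | ==
  [6] u=2 | in 11111 | out 11011 | ==

Converged values:
  [0] 11111
  [1] 11101
  [2] 11011

11111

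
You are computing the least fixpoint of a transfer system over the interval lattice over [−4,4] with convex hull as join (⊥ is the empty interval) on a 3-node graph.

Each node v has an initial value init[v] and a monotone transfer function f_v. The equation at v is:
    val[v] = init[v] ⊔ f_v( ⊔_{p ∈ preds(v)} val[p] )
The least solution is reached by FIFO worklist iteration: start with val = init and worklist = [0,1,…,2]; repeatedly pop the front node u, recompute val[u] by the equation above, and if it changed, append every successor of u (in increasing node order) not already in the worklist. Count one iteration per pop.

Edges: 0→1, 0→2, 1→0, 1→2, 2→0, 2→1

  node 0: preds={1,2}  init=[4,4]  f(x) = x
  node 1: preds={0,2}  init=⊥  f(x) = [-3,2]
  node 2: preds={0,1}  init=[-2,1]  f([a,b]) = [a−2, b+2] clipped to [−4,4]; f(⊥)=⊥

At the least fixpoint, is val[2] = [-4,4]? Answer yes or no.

Worklist (6 pops):
  #1 pop 0: in=[-2,1] → [-2,4] (was [4,4]); enqueue []
  #2 pop 1: in=[-2,4] → [-3,2] (was ⊥); enqueue [0]
  #3 pop 2: in=[-3,4] → [-4,4] (was [-2,1]); enqueue [1]
  #4 pop 0: in=[-4,4] → [-4,4] (was [-2,4]); enqueue [2]
  #5 pop 1: in=[-4,4] → [-3,2] (no change)
  #6 pop 2: in=[-4,4] → [-4,4] (no change)

Fixpoint:
  val[0] = [-4,4]
  val[1] = [-3,2]
  val[2] = [-4,4]

yes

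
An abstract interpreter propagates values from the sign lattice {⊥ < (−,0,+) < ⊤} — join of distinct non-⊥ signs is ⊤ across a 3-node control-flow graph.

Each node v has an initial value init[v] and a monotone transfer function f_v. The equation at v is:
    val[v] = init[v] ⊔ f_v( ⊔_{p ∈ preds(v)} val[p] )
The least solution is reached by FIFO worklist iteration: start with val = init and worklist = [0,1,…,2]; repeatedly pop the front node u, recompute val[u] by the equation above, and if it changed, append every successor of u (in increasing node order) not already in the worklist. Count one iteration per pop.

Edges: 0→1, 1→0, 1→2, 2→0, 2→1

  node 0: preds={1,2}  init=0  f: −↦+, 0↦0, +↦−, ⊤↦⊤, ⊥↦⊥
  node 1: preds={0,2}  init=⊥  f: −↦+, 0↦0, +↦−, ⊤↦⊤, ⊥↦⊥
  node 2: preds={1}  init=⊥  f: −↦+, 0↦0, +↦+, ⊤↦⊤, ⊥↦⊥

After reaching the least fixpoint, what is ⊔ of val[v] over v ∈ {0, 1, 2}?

0

Trace (5 dequeues):
  [1] u=0 | in ⊥ | out 0 | ==
  [2] u=1 | in 0 | out 0 | prev ⊥ | push {0}
  [3] u=2 | in 0 | out 0 | prev ⊥ | push {1}
  [4] u=0 | in 0 | out 0 | ==
  [5] u=1 | in 0 | out 0 | ==

Converged values:
  [0] 0
  [1] 0
  [2] 0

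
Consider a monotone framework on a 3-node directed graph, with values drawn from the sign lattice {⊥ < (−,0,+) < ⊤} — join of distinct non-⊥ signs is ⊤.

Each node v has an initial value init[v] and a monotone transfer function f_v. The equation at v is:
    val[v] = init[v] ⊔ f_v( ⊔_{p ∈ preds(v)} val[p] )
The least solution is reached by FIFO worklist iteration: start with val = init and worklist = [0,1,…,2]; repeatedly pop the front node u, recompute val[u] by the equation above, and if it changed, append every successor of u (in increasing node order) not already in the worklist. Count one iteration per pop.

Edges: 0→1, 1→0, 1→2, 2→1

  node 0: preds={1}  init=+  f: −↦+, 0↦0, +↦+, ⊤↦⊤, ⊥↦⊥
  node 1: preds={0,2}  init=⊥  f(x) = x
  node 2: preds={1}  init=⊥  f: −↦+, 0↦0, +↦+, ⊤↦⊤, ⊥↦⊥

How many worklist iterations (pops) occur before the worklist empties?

5

Worklist (5 pops):
  #1 pop 0: in=⊥ → + (no change)
  #2 pop 1: in=+ → + (was ⊥); enqueue [0]
  #3 pop 2: in=+ → + (was ⊥); enqueue [1]
  #4 pop 0: in=+ → + (no change)
  #5 pop 1: in=+ → + (no change)

Fixpoint:
  val[0] = +
  val[1] = +
  val[2] = +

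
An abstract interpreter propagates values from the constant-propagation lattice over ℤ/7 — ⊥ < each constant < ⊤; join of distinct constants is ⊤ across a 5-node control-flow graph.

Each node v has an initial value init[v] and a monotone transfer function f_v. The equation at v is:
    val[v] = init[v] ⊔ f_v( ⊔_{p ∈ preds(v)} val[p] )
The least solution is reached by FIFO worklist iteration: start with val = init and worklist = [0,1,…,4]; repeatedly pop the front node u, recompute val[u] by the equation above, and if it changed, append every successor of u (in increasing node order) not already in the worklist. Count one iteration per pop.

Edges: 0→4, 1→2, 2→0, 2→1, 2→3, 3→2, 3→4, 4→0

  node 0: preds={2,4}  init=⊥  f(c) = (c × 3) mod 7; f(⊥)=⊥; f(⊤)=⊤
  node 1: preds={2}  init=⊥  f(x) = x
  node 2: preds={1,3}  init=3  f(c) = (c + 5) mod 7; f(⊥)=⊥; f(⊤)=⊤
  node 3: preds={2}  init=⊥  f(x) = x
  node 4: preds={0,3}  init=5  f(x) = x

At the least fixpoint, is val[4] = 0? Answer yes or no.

Worklist (8 pops):
  #1 pop 0: in=⊤ → ⊤ (was ⊥); enqueue []
  #2 pop 1: in=3 → 3 (was ⊥); enqueue []
  #3 pop 2: in=3 → ⊤ (was 3); enqueue [0,1]
  #4 pop 3: in=⊤ → ⊤ (was ⊥); enqueue [2]
  #5 pop 4: in=⊤ → ⊤ (was 5); enqueue []
  #6 pop 0: in=⊤ → ⊤ (no change)
  #7 pop 1: in=⊤ → ⊤ (was 3); enqueue []
  #8 pop 2: in=⊤ → ⊤ (no change)

Fixpoint:
  val[0] = ⊤
  val[1] = ⊤
  val[2] = ⊤
  val[3] = ⊤
  val[4] = ⊤

no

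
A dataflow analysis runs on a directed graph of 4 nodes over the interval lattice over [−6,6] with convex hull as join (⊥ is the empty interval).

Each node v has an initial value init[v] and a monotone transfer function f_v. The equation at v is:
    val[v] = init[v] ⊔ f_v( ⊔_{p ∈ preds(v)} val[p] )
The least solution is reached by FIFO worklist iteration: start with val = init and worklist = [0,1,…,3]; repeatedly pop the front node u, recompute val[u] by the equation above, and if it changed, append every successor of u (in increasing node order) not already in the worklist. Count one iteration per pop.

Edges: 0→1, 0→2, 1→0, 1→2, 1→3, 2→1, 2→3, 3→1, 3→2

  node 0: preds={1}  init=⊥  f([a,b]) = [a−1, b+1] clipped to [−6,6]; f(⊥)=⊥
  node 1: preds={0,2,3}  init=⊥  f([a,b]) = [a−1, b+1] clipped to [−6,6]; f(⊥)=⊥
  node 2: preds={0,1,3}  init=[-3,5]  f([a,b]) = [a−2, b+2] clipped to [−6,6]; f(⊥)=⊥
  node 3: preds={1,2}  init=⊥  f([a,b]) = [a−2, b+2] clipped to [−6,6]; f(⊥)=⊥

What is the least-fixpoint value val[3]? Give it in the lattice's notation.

Iteration log — 11 steps:
  step 1. node 0  ⊔preds=⊥  new=⊥  stable
  step 2. node 1  ⊔preds=[-3,5]  new=[-4,6]  old=⊥  +wl: 0
  step 3. node 2  ⊔preds=[-4,6]  new=[-6,6]  old=[-3,5]  +wl: 1
  step 4. node 3  ⊔preds=[-6,6]  new=[-6,6]  old=⊥  +wl: 2
  step 5. node 0  ⊔preds=[-4,6]  new=[-5,6]  old=⊥  +wl: 
  step 6. node 1  ⊔preds=[-6,6]  new=[-6,6]  old=[-4,6]  +wl: 0,3
  step 7. node 2  ⊔preds=[-6,6]  new=[-6,6]  stable
  step 8. node 0  ⊔preds=[-6,6]  new=[-6,6]  old=[-5,6]  +wl: 1,2
  step 9. node 3  ⊔preds=[-6,6]  new=[-6,6]  stable
  step 10. node 1  ⊔preds=[-6,6]  new=[-6,6]  stable
  step 11. node 2  ⊔preds=[-6,6]  new=[-6,6]  stable

Least fixpoint reached:
  node 0: [-6,6]
  node 1: [-6,6]
  node 2: [-6,6]
  node 3: [-6,6]

[-6,6]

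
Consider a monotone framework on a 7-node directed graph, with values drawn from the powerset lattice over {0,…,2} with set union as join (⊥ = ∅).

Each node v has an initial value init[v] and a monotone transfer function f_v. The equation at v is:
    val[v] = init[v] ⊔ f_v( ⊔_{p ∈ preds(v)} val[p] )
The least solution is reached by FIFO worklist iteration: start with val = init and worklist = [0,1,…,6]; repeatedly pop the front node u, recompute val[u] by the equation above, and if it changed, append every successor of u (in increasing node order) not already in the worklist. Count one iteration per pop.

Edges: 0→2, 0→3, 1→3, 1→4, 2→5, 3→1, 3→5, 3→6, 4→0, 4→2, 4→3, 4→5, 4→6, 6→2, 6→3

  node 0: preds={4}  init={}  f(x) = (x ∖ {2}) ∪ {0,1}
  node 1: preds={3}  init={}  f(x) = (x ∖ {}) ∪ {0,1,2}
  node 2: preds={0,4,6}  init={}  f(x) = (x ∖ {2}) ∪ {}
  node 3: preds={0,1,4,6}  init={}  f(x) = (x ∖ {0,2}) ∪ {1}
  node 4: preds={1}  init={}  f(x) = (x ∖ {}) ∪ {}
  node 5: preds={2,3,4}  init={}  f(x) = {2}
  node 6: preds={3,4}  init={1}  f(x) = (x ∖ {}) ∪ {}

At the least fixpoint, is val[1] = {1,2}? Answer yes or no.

Trace (11 dequeues):
  [1] u=0 | in {} | out {0,1} | prev {} | push {}
  [2] u=1 | in {} | out {0,1,2} | prev {} | push {}
  [3] u=2 | in {0,1} | out {0,1} | prev {} | push {}
  [4] u=3 | in {0,1,2} | out {1} | prev {} | push {1}
  [5] u=4 | in {0,1,2} | out {0,1,2} | prev {} | push {0,2,3}
  [6] u=5 | in {0,1,2} | out {2} | prev {} | push {}
  [7] u=6 | in {0,1,2} | out {0,1,2} | prev {1} | push {}
  [8] u=1 | in {1} | out {0,1,2} | ==
  [9] u=0 | in {0,1,2} | out {0,1} | ==
  [10] u=2 | in {0,1,2} | out {0,1} | ==
  [11] u=3 | in {0,1,2} | out {1} | ==

Converged values:
  [0] {0,1}
  [1] {0,1,2}
  [2] {0,1}
  [3] {1}
  [4] {0,1,2}
  [5] {2}
  [6] {0,1,2}

no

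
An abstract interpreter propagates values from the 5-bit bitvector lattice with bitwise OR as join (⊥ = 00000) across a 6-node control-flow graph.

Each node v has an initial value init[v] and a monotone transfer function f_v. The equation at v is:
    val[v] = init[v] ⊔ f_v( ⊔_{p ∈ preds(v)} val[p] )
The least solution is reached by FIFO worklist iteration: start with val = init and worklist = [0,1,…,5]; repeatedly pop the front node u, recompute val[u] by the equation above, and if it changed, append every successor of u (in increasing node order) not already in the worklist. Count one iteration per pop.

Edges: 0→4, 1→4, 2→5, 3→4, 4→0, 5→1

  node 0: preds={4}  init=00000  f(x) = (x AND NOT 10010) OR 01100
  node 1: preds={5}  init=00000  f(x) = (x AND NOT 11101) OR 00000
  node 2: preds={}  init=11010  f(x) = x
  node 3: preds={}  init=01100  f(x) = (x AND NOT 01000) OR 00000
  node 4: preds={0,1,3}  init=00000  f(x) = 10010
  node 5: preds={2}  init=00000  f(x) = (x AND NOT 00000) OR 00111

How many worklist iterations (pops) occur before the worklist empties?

Worklist (9 pops):
  #1 pop 0: in=00000 → 01100 (was 00000); enqueue []
  #2 pop 1: in=00000 → 00000 (no change)
  #3 pop 2: in=00000 → 11010 (no change)
  #4 pop 3: in=00000 → 01100 (no change)
  #5 pop 4: in=01100 → 10010 (was 00000); enqueue [0]
  #6 pop 5: in=11010 → 11111 (was 00000); enqueue [1]
  #7 pop 0: in=10010 → 01100 (no change)
  #8 pop 1: in=11111 → 00010 (was 00000); enqueue [4]
  #9 pop 4: in=01110 → 10010 (no change)

Fixpoint:
  val[0] = 01100
  val[1] = 00010
  val[2] = 11010
  val[3] = 01100
  val[4] = 10010
  val[5] = 11111

9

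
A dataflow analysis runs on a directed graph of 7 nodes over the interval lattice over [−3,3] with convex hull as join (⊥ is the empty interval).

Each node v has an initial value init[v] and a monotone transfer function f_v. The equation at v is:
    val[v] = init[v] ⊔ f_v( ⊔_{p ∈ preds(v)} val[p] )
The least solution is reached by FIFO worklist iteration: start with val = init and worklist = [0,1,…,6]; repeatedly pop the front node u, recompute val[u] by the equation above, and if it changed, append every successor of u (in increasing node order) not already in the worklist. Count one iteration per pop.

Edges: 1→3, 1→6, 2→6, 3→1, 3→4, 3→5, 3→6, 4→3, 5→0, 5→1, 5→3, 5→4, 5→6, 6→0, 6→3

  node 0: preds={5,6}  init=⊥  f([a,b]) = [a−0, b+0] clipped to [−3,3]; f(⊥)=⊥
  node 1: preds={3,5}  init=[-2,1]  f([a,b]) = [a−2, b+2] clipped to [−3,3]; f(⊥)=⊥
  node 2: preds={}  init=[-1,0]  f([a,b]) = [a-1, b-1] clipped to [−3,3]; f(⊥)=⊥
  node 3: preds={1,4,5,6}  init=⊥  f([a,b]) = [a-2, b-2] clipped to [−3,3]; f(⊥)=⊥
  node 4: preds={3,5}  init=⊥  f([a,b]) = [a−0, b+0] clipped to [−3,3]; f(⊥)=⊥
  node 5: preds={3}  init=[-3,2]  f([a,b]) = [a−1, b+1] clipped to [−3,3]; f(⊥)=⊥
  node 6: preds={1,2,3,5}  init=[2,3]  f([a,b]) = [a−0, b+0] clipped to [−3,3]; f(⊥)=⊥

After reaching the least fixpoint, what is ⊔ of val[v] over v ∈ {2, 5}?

Worklist (10 pops):
  #1 pop 0: in=[-3,3] → [-3,3] (was ⊥); enqueue []
  #2 pop 1: in=[-3,2] → [-3,3] (was [-2,1]); enqueue []
  #3 pop 2: in=⊥ → [-1,0] (no change)
  #4 pop 3: in=[-3,3] → [-3,1] (was ⊥); enqueue [1]
  #5 pop 4: in=[-3,2] → [-3,2] (was ⊥); enqueue [3]
  #6 pop 5: in=[-3,1] → [-3,2] (no change)
  #7 pop 6: in=[-3,3] → [-3,3] (was [2,3]); enqueue [0]
  #8 pop 1: in=[-3,2] → [-3,3] (no change)
  #9 pop 3: in=[-3,3] → [-3,1] (no change)
  #10 pop 0: in=[-3,3] → [-3,3] (no change)

Fixpoint:
  val[0] = [-3,3]
  val[1] = [-3,3]
  val[2] = [-1,0]
  val[3] = [-3,1]
  val[4] = [-3,2]
  val[5] = [-3,2]
  val[6] = [-3,3]

[-3,2]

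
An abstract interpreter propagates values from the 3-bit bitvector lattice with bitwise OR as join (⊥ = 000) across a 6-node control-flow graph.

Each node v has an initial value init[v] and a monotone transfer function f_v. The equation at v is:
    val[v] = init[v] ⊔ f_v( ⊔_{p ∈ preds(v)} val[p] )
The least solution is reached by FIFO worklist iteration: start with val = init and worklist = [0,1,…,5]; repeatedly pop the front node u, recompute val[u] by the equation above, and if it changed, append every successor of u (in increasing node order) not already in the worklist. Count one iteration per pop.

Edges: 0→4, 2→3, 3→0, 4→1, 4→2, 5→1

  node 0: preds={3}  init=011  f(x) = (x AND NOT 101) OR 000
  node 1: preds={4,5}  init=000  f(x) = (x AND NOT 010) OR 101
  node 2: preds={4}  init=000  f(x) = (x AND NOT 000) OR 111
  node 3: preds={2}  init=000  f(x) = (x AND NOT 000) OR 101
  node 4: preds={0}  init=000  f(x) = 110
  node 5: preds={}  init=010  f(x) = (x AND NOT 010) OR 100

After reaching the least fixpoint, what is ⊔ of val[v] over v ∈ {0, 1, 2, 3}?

Trace (9 dequeues):
  [1] u=0 | in 000 | out 011 | ==
  [2] u=1 | in 010 | out 101 | prev 000 | push {}
  [3] u=2 | in 000 | out 111 | prev 000 | push {}
  [4] u=3 | in 111 | out 111 | prev 000 | push {0}
  [5] u=4 | in 011 | out 110 | prev 000 | push {1,2}
  [6] u=5 | in 000 | out 110 | prev 010 | push {}
  [7] u=0 | in 111 | out 011 | ==
  [8] u=1 | in 110 | out 101 | ==
  [9] u=2 | in 110 | out 111 | ==

Converged values:
  [0] 011
  [1] 101
  [2] 111
  [3] 111
  [4] 110
  [5] 110

111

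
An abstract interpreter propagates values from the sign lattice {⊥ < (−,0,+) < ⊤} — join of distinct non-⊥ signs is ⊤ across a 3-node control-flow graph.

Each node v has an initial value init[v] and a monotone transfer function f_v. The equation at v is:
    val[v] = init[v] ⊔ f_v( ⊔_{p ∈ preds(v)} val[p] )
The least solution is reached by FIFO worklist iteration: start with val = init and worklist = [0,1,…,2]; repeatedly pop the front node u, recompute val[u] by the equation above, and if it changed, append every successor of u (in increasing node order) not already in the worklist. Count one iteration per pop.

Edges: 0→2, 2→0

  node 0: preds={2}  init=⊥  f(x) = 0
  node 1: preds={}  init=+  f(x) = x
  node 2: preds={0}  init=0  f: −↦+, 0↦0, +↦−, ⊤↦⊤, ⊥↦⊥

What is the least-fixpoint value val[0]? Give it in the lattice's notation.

0

Trace (3 dequeues):
  [1] u=0 | in 0 | out 0 | prev ⊥ | push {}
  [2] u=1 | in ⊥ | out + | ==
  [3] u=2 | in 0 | out 0 | ==

Converged values:
  [0] 0
  [1] +
  [2] 0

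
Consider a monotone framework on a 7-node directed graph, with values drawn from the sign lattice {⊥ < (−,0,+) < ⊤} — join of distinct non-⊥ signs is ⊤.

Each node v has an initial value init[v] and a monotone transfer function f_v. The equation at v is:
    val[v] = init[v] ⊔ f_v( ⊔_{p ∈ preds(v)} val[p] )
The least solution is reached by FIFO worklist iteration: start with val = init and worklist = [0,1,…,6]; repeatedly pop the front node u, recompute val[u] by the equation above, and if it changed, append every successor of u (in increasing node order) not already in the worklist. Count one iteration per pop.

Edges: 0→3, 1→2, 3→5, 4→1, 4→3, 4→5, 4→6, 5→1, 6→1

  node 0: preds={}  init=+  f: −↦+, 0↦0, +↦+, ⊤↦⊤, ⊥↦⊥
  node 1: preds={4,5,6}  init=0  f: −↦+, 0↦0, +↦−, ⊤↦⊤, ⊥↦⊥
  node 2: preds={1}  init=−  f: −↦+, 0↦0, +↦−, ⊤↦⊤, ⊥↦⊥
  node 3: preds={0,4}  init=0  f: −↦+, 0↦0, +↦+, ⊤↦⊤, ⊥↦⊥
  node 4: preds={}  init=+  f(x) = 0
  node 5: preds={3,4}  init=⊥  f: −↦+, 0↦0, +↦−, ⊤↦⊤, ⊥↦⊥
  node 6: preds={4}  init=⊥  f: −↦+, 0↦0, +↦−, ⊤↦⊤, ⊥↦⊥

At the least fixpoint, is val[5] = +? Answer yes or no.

no

Worklist (9 pops):
  #1 pop 0: in=⊥ → + (no change)
  #2 pop 1: in=+ → ⊤ (was 0); enqueue []
  #3 pop 2: in=⊤ → ⊤ (was −); enqueue []
  #4 pop 3: in=+ → ⊤ (was 0); enqueue []
  #5 pop 4: in=⊥ → ⊤ (was +); enqueue [1,3]
  #6 pop 5: in=⊤ → ⊤ (was ⊥); enqueue []
  #7 pop 6: in=⊤ → ⊤ (was ⊥); enqueue []
  #8 pop 1: in=⊤ → ⊤ (no change)
  #9 pop 3: in=⊤ → ⊤ (no change)

Fixpoint:
  val[0] = +
  val[1] = ⊤
  val[2] = ⊤
  val[3] = ⊤
  val[4] = ⊤
  val[5] = ⊤
  val[6] = ⊤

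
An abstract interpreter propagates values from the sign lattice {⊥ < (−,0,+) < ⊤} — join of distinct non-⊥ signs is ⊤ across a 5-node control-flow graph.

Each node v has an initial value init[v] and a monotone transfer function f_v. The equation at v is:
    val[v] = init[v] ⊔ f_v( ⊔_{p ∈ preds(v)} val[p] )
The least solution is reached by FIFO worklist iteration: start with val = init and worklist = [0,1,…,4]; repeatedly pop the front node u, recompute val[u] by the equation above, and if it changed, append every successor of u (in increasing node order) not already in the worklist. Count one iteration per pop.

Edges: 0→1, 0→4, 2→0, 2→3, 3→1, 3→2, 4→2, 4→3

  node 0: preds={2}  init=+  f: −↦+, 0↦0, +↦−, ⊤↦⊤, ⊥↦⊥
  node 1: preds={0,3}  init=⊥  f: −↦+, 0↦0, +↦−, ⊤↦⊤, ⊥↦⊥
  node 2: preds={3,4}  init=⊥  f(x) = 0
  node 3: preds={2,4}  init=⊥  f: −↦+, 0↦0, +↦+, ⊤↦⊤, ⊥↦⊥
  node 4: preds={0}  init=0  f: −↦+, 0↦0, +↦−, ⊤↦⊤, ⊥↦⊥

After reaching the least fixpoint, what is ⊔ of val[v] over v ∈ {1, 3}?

⊤

Trace (12 dequeues):
  [1] u=0 | in ⊥ | out + | ==
  [2] u=1 | in + | out − | prev ⊥ | push {}
  [3] u=2 | in 0 | out 0 | prev ⊥ | push {0}
  [4] u=3 | in 0 | out 0 | prev ⊥ | push {1,2}
  [5] u=4 | in + | out ⊤ | prev 0 | push {3}
  [6] u=0 | in 0 | out ⊤ | prev + | push {4}
  [7] u=1 | in ⊤ | out ⊤ | prev − | push {}
  [8] u=2 | in ⊤ | out 0 | ==
  [9] u=3 | in ⊤ | out ⊤ | prev 0 | push {1,2}
  [10] u=4 | in ⊤ | out ⊤ | ==
  [11] u=1 | in ⊤ | out ⊤ | ==
  [12] u=2 | in ⊤ | out 0 | ==

Converged values:
  [0] ⊤
  [1] ⊤
  [2] 0
  [3] ⊤
  [4] ⊤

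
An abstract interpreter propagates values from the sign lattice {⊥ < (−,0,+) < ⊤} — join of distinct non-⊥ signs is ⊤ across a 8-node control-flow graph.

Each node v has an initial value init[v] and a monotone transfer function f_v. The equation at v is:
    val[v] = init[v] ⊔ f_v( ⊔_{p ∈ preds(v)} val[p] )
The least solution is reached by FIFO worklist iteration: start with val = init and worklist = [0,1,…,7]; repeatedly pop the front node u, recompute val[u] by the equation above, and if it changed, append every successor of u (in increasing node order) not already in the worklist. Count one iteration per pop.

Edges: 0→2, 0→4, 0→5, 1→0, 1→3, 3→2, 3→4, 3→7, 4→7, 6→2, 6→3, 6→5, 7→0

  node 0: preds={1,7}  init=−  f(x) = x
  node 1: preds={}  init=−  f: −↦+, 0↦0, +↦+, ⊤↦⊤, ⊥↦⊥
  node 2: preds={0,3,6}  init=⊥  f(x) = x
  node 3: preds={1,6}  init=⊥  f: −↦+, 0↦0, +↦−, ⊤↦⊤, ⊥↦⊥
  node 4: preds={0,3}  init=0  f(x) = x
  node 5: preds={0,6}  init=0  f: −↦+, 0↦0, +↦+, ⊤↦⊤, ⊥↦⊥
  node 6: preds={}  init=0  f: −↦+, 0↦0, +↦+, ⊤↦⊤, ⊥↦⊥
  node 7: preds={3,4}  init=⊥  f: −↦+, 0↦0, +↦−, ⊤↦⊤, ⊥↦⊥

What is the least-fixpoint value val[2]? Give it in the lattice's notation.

⊤

Trace (13 dequeues):
  [1] u=0 | in − | out − | ==
  [2] u=1 | in ⊥ | out − | ==
  [3] u=2 | in ⊤ | out ⊤ | prev ⊥ | push {}
  [4] u=3 | in ⊤ | out ⊤ | prev ⊥ | push {2}
  [5] u=4 | in ⊤ | out ⊤ | prev 0 | push {}
  [6] u=5 | in ⊤ | out ⊤ | prev 0 | push {}
  [7] u=6 | in ⊥ | out 0 | ==
  [8] u=7 | in ⊤ | out ⊤ | prev ⊥ | push {0}
  [9] u=2 | in ⊤ | out ⊤ | ==
  [10] u=0 | in ⊤ | out ⊤ | prev − | push {2,4,5}
  [11] u=2 | in ⊤ | out ⊤ | ==
  [12] u=4 | in ⊤ | out ⊤ | ==
  [13] u=5 | in ⊤ | out ⊤ | ==

Converged values:
  [0] ⊤
  [1] −
  [2] ⊤
  [3] ⊤
  [4] ⊤
  [5] ⊤
  [6] 0
  [7] ⊤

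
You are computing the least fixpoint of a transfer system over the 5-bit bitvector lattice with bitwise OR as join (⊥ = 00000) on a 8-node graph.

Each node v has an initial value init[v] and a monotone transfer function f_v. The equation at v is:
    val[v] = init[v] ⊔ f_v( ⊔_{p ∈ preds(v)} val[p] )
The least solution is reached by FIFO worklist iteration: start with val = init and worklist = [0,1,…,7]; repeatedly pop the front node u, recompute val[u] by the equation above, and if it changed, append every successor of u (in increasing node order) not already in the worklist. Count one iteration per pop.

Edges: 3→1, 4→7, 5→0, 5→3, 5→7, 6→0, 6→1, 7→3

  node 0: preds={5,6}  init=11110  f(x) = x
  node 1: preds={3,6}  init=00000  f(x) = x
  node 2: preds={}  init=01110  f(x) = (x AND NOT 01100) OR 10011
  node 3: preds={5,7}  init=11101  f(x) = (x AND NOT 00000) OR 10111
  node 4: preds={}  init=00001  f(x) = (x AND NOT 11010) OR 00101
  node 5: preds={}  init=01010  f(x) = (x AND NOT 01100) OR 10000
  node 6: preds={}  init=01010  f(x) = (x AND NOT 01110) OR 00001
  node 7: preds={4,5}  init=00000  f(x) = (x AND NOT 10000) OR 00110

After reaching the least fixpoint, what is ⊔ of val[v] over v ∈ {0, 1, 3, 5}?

11111

Trace (11 dequeues):
  [1] u=0 | in 01010 | out 11110 | ==
  [2] u=1 | in 11111 | out 11111 | prev 00000 | push {}
  [3] u=2 | in 00000 | out 11111 | prev 01110 | push {}
  [4] u=3 | in 01010 | out 11111 | prev 11101 | push {1}
  [5] u=4 | in 00000 | out 00101 | prev 00001 | push {}
  [6] u=5 | in 00000 | out 11010 | prev 01010 | push {0,3}
  [7] u=6 | in 00000 | out 01011 | prev 01010 | push {}
  [8] u=7 | in 11111 | out 01111 | prev 00000 | push {}
  [9] u=1 | in 11111 | out 11111 | ==
  [10] u=0 | in 11011 | out 11111 | prev 11110 | push {}
  [11] u=3 | in 11111 | out 11111 | ==

Converged values:
  [0] 11111
  [1] 11111
  [2] 11111
  [3] 11111
  [4] 00101
  [5] 11010
  [6] 01011
  [7] 01111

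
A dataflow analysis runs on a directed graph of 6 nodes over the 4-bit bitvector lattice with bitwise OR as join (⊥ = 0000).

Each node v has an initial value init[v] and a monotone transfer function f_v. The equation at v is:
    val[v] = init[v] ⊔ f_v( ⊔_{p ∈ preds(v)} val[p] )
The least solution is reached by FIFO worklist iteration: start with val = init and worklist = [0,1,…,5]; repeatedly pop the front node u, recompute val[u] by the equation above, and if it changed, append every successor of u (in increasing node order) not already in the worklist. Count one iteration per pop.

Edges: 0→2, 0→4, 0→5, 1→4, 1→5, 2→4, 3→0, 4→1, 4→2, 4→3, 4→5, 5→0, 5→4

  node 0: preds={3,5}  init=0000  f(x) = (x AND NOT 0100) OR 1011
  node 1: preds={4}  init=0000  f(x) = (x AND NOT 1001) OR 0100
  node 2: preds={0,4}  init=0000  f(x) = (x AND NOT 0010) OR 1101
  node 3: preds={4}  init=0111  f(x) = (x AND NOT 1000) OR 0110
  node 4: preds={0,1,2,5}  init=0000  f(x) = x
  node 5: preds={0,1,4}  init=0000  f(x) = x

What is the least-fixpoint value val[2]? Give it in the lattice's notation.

1101

Worklist (12 pops):
  #1 pop 0: in=0111 → 1011 (was 0000); enqueue []
  #2 pop 1: in=0000 → 0100 (was 0000); enqueue []
  #3 pop 2: in=1011 → 1101 (was 0000); enqueue []
  #4 pop 3: in=0000 → 0111 (no change)
  #5 pop 4: in=1111 → 1111 (was 0000); enqueue [1,2,3]
  #6 pop 5: in=1111 → 1111 (was 0000); enqueue [0,4]
  #7 pop 1: in=1111 → 0110 (was 0100); enqueue [5]
  #8 pop 2: in=1111 → 1101 (no change)
  #9 pop 3: in=1111 → 0111 (no change)
  #10 pop 0: in=1111 → 1011 (no change)
  #11 pop 4: in=1111 → 1111 (no change)
  #12 pop 5: in=1111 → 1111 (no change)

Fixpoint:
  val[0] = 1011
  val[1] = 0110
  val[2] = 1101
  val[3] = 0111
  val[4] = 1111
  val[5] = 1111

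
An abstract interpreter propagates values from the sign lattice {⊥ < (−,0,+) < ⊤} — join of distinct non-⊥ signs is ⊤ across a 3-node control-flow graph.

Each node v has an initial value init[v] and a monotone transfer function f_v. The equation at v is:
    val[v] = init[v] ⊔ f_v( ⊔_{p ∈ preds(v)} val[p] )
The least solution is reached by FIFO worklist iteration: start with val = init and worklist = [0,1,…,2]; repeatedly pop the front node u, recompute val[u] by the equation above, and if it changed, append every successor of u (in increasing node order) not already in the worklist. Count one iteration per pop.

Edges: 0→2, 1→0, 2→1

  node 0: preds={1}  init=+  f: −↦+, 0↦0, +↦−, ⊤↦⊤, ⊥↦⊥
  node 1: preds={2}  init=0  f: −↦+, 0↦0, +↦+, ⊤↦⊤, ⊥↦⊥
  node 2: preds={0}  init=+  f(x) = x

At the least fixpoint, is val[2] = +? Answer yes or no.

no

Worklist (5 pops):
  #1 pop 0: in=0 → ⊤ (was +); enqueue []
  #2 pop 1: in=+ → ⊤ (was 0); enqueue [0]
  #3 pop 2: in=⊤ → ⊤ (was +); enqueue [1]
  #4 pop 0: in=⊤ → ⊤ (no change)
  #5 pop 1: in=⊤ → ⊤ (no change)

Fixpoint:
  val[0] = ⊤
  val[1] = ⊤
  val[2] = ⊤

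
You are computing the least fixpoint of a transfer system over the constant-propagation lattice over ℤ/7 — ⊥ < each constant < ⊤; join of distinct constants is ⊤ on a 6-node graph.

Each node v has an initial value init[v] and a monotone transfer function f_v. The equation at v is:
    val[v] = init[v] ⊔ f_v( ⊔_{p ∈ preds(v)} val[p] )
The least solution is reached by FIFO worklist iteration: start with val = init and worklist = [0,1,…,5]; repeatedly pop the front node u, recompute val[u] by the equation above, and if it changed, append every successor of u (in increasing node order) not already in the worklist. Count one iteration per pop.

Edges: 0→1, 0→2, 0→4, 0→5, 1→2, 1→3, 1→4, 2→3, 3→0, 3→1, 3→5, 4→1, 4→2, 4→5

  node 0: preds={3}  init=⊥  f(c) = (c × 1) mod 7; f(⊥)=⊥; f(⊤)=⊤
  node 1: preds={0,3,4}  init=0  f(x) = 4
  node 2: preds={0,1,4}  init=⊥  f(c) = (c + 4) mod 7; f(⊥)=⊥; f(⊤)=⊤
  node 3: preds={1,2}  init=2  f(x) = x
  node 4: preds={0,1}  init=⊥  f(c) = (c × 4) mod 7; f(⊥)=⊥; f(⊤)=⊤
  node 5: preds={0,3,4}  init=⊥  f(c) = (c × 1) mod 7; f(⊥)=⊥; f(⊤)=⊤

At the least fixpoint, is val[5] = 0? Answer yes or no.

Trace (11 dequeues):
  [1] u=0 | in 2 | out 2 | prev ⊥ | push {}
  [2] u=1 | in 2 | out ⊤ | prev 0 | push {}
  [3] u=2 | in ⊤ | out ⊤ | prev ⊥ | push {}
  [4] u=3 | in ⊤ | out ⊤ | prev 2 | push {0,1}
  [5] u=4 | in ⊤ | out ⊤ | prev ⊥ | push {2}
  [6] u=5 | in ⊤ | out ⊤ | prev ⊥ | push {}
  [7] u=0 | in ⊤ | out ⊤ | prev 2 | push {4,5}
  [8] u=1 | in ⊤ | out ⊤ | ==
  [9] u=2 | in ⊤ | out ⊤ | ==
  [10] u=4 | in ⊤ | out ⊤ | ==
  [11] u=5 | in ⊤ | out ⊤ | ==

Converged values:
  [0] ⊤
  [1] ⊤
  [2] ⊤
  [3] ⊤
  [4] ⊤
  [5] ⊤

no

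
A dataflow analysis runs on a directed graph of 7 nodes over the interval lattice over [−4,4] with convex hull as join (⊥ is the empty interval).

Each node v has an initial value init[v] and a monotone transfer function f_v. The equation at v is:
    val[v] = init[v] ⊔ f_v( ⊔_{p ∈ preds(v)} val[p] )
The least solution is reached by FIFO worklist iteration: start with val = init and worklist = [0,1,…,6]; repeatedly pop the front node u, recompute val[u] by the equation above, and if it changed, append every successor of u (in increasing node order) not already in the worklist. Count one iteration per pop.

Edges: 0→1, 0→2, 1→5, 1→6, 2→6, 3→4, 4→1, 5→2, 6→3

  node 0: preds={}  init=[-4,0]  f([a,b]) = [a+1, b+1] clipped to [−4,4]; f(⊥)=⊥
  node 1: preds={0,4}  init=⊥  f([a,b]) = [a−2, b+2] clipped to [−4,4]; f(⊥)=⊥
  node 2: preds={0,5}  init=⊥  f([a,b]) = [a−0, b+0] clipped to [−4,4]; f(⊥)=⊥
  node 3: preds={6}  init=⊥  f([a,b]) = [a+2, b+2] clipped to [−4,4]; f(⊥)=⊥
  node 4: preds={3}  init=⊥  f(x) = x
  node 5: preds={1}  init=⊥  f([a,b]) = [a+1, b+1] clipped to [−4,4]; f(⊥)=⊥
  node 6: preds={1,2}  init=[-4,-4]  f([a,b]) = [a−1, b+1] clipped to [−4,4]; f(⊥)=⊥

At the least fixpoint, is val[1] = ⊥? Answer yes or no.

no

Worklist (18 pops):
  #1 pop 0: in=⊥ → [-4,0] (no change)
  #2 pop 1: in=[-4,0] → [-4,2] (was ⊥); enqueue []
  #3 pop 2: in=[-4,0] → [-4,0] (was ⊥); enqueue []
  #4 pop 3: in=[-4,-4] → [-2,-2] (was ⊥); enqueue []
  #5 pop 4: in=[-2,-2] → [-2,-2] (was ⊥); enqueue [1]
  #6 pop 5: in=[-4,2] → [-3,3] (was ⊥); enqueue [2]
  #7 pop 6: in=[-4,2] → [-4,3] (was [-4,-4]); enqueue [3]
  #8 pop 1: in=[-4,0] → [-4,2] (no change)
  #9 pop 2: in=[-4,3] → [-4,3] (was [-4,0]); enqueue [6]
  #10 pop 3: in=[-4,3] → [-2,4] (was [-2,-2]); enqueue [4]
  #11 pop 6: in=[-4,3] → [-4,4] (was [-4,3]); enqueue [3]
  #12 pop 4: in=[-2,4] → [-2,4] (was [-2,-2]); enqueue [1]
  #13 pop 3: in=[-4,4] → [-2,4] (no change)
  #14 pop 1: in=[-4,4] → [-4,4] (was [-4,2]); enqueue [5,6]
  #15 pop 5: in=[-4,4] → [-3,4] (was [-3,3]); enqueue [2]
  #16 pop 6: in=[-4,4] → [-4,4] (no change)
  #17 pop 2: in=[-4,4] → [-4,4] (was [-4,3]); enqueue [6]
  #18 pop 6: in=[-4,4] → [-4,4] (no change)

Fixpoint:
  val[0] = [-4,0]
  val[1] = [-4,4]
  val[2] = [-4,4]
  val[3] = [-2,4]
  val[4] = [-2,4]
  val[5] = [-3,4]
  val[6] = [-4,4]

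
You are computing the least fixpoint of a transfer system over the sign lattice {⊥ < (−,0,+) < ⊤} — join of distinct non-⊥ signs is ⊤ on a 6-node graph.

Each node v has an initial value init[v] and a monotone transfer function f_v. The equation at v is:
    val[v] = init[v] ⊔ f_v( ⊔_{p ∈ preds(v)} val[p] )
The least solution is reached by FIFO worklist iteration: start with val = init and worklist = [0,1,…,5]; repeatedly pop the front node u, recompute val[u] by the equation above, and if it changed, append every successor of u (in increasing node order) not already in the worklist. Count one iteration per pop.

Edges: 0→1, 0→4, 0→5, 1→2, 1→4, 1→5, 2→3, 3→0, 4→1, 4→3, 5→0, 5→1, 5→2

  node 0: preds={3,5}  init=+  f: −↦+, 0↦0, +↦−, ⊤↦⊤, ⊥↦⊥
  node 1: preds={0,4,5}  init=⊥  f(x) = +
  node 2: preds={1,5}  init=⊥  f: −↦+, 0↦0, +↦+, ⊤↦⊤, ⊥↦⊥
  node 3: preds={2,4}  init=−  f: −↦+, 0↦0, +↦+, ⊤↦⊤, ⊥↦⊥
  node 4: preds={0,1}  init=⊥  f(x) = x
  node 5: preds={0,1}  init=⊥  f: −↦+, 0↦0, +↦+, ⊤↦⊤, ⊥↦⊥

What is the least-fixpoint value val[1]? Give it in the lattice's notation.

+

Worklist (17 pops):
  #1 pop 0: in=− → + (no change)
  #2 pop 1: in=+ → + (was ⊥); enqueue []
  #3 pop 2: in=+ → + (was ⊥); enqueue []
  #4 pop 3: in=+ → ⊤ (was −); enqueue [0]
  #5 pop 4: in=+ → + (was ⊥); enqueue [1,3]
  #6 pop 5: in=+ → + (was ⊥); enqueue [2]
  #7 pop 0: in=⊤ → ⊤ (was +); enqueue [4,5]
  #8 pop 1: in=⊤ → + (no change)
  #9 pop 3: in=+ → ⊤ (no change)
  #10 pop 2: in=+ → + (no change)
  #11 pop 4: in=⊤ → ⊤ (was +); enqueue [1,3]
  #12 pop 5: in=⊤ → ⊤ (was +); enqueue [0,2]
  #13 pop 1: in=⊤ → + (no change)
  #14 pop 3: in=⊤ → ⊤ (no change)
  #15 pop 0: in=⊤ → ⊤ (no change)
  #16 pop 2: in=⊤ → ⊤ (was +); enqueue [3]
  #17 pop 3: in=⊤ → ⊤ (no change)

Fixpoint:
  val[0] = ⊤
  val[1] = +
  val[2] = ⊤
  val[3] = ⊤
  val[4] = ⊤
  val[5] = ⊤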